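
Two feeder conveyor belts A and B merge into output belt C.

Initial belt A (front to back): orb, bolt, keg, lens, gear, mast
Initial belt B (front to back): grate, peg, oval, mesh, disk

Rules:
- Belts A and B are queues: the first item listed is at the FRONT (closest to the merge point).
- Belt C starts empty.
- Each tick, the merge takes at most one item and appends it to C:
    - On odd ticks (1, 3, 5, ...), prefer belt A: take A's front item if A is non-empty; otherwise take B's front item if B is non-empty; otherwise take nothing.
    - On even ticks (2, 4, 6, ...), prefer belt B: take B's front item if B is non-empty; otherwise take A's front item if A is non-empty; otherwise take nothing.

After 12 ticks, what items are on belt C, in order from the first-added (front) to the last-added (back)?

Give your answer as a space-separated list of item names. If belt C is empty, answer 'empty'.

Tick 1: prefer A, take orb from A; A=[bolt,keg,lens,gear,mast] B=[grate,peg,oval,mesh,disk] C=[orb]
Tick 2: prefer B, take grate from B; A=[bolt,keg,lens,gear,mast] B=[peg,oval,mesh,disk] C=[orb,grate]
Tick 3: prefer A, take bolt from A; A=[keg,lens,gear,mast] B=[peg,oval,mesh,disk] C=[orb,grate,bolt]
Tick 4: prefer B, take peg from B; A=[keg,lens,gear,mast] B=[oval,mesh,disk] C=[orb,grate,bolt,peg]
Tick 5: prefer A, take keg from A; A=[lens,gear,mast] B=[oval,mesh,disk] C=[orb,grate,bolt,peg,keg]
Tick 6: prefer B, take oval from B; A=[lens,gear,mast] B=[mesh,disk] C=[orb,grate,bolt,peg,keg,oval]
Tick 7: prefer A, take lens from A; A=[gear,mast] B=[mesh,disk] C=[orb,grate,bolt,peg,keg,oval,lens]
Tick 8: prefer B, take mesh from B; A=[gear,mast] B=[disk] C=[orb,grate,bolt,peg,keg,oval,lens,mesh]
Tick 9: prefer A, take gear from A; A=[mast] B=[disk] C=[orb,grate,bolt,peg,keg,oval,lens,mesh,gear]
Tick 10: prefer B, take disk from B; A=[mast] B=[-] C=[orb,grate,bolt,peg,keg,oval,lens,mesh,gear,disk]
Tick 11: prefer A, take mast from A; A=[-] B=[-] C=[orb,grate,bolt,peg,keg,oval,lens,mesh,gear,disk,mast]
Tick 12: prefer B, both empty, nothing taken; A=[-] B=[-] C=[orb,grate,bolt,peg,keg,oval,lens,mesh,gear,disk,mast]

Answer: orb grate bolt peg keg oval lens mesh gear disk mast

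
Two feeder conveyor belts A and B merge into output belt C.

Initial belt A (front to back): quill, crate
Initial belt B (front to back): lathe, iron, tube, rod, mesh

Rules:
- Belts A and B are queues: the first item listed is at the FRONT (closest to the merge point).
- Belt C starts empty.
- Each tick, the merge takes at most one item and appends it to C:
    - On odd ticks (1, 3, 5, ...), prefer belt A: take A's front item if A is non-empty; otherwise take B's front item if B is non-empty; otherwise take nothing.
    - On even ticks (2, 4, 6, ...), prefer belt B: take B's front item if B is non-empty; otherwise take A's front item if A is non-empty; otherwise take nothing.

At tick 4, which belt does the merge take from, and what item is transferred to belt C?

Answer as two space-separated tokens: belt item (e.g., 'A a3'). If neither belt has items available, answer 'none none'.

Answer: B iron

Derivation:
Tick 1: prefer A, take quill from A; A=[crate] B=[lathe,iron,tube,rod,mesh] C=[quill]
Tick 2: prefer B, take lathe from B; A=[crate] B=[iron,tube,rod,mesh] C=[quill,lathe]
Tick 3: prefer A, take crate from A; A=[-] B=[iron,tube,rod,mesh] C=[quill,lathe,crate]
Tick 4: prefer B, take iron from B; A=[-] B=[tube,rod,mesh] C=[quill,lathe,crate,iron]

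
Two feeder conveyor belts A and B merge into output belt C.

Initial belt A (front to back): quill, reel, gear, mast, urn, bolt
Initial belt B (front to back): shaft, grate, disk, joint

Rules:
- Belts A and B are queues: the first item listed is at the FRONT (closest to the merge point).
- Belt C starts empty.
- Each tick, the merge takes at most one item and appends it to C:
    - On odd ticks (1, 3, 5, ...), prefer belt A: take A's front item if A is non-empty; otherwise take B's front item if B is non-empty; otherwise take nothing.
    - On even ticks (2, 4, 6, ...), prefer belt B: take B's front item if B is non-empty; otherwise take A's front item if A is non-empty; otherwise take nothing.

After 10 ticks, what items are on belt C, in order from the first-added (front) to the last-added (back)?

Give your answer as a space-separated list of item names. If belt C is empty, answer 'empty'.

Tick 1: prefer A, take quill from A; A=[reel,gear,mast,urn,bolt] B=[shaft,grate,disk,joint] C=[quill]
Tick 2: prefer B, take shaft from B; A=[reel,gear,mast,urn,bolt] B=[grate,disk,joint] C=[quill,shaft]
Tick 3: prefer A, take reel from A; A=[gear,mast,urn,bolt] B=[grate,disk,joint] C=[quill,shaft,reel]
Tick 4: prefer B, take grate from B; A=[gear,mast,urn,bolt] B=[disk,joint] C=[quill,shaft,reel,grate]
Tick 5: prefer A, take gear from A; A=[mast,urn,bolt] B=[disk,joint] C=[quill,shaft,reel,grate,gear]
Tick 6: prefer B, take disk from B; A=[mast,urn,bolt] B=[joint] C=[quill,shaft,reel,grate,gear,disk]
Tick 7: prefer A, take mast from A; A=[urn,bolt] B=[joint] C=[quill,shaft,reel,grate,gear,disk,mast]
Tick 8: prefer B, take joint from B; A=[urn,bolt] B=[-] C=[quill,shaft,reel,grate,gear,disk,mast,joint]
Tick 9: prefer A, take urn from A; A=[bolt] B=[-] C=[quill,shaft,reel,grate,gear,disk,mast,joint,urn]
Tick 10: prefer B, take bolt from A; A=[-] B=[-] C=[quill,shaft,reel,grate,gear,disk,mast,joint,urn,bolt]

Answer: quill shaft reel grate gear disk mast joint urn bolt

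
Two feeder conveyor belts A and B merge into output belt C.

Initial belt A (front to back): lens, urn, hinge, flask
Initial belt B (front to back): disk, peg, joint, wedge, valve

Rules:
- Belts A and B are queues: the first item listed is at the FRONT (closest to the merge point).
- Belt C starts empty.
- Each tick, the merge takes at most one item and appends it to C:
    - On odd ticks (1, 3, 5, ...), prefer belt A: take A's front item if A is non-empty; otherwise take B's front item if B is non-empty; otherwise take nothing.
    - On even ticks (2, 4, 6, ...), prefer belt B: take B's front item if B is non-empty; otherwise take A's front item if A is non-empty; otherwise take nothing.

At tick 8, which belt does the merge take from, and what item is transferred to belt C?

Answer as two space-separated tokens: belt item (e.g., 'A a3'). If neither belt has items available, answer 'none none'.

Answer: B wedge

Derivation:
Tick 1: prefer A, take lens from A; A=[urn,hinge,flask] B=[disk,peg,joint,wedge,valve] C=[lens]
Tick 2: prefer B, take disk from B; A=[urn,hinge,flask] B=[peg,joint,wedge,valve] C=[lens,disk]
Tick 3: prefer A, take urn from A; A=[hinge,flask] B=[peg,joint,wedge,valve] C=[lens,disk,urn]
Tick 4: prefer B, take peg from B; A=[hinge,flask] B=[joint,wedge,valve] C=[lens,disk,urn,peg]
Tick 5: prefer A, take hinge from A; A=[flask] B=[joint,wedge,valve] C=[lens,disk,urn,peg,hinge]
Tick 6: prefer B, take joint from B; A=[flask] B=[wedge,valve] C=[lens,disk,urn,peg,hinge,joint]
Tick 7: prefer A, take flask from A; A=[-] B=[wedge,valve] C=[lens,disk,urn,peg,hinge,joint,flask]
Tick 8: prefer B, take wedge from B; A=[-] B=[valve] C=[lens,disk,urn,peg,hinge,joint,flask,wedge]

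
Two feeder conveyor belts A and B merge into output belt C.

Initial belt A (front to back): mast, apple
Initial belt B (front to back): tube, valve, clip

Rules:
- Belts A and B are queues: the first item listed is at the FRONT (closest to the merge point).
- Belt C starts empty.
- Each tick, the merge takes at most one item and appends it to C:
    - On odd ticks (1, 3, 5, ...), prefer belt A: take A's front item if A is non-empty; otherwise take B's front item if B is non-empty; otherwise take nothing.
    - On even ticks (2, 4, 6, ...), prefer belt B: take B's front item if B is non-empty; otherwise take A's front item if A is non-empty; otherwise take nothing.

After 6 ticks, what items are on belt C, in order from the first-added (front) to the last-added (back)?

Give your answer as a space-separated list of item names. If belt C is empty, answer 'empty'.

Tick 1: prefer A, take mast from A; A=[apple] B=[tube,valve,clip] C=[mast]
Tick 2: prefer B, take tube from B; A=[apple] B=[valve,clip] C=[mast,tube]
Tick 3: prefer A, take apple from A; A=[-] B=[valve,clip] C=[mast,tube,apple]
Tick 4: prefer B, take valve from B; A=[-] B=[clip] C=[mast,tube,apple,valve]
Tick 5: prefer A, take clip from B; A=[-] B=[-] C=[mast,tube,apple,valve,clip]
Tick 6: prefer B, both empty, nothing taken; A=[-] B=[-] C=[mast,tube,apple,valve,clip]

Answer: mast tube apple valve clip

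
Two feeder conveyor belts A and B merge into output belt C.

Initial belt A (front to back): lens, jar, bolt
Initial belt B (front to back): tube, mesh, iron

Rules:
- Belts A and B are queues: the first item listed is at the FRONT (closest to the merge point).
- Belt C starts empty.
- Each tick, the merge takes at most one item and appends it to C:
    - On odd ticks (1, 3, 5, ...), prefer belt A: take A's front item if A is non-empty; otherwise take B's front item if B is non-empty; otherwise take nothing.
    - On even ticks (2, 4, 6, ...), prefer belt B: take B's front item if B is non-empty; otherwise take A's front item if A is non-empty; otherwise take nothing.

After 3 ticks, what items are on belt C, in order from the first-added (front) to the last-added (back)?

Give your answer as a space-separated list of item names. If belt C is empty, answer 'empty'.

Answer: lens tube jar

Derivation:
Tick 1: prefer A, take lens from A; A=[jar,bolt] B=[tube,mesh,iron] C=[lens]
Tick 2: prefer B, take tube from B; A=[jar,bolt] B=[mesh,iron] C=[lens,tube]
Tick 3: prefer A, take jar from A; A=[bolt] B=[mesh,iron] C=[lens,tube,jar]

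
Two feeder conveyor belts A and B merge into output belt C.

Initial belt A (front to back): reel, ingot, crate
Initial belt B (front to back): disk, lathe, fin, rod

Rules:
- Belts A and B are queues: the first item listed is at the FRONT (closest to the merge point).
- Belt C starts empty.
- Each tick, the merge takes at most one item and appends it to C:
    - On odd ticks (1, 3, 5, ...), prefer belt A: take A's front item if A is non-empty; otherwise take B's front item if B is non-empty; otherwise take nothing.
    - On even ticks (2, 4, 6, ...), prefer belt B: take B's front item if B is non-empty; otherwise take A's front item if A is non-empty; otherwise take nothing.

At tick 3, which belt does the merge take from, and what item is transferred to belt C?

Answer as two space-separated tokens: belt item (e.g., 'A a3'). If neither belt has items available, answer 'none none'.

Answer: A ingot

Derivation:
Tick 1: prefer A, take reel from A; A=[ingot,crate] B=[disk,lathe,fin,rod] C=[reel]
Tick 2: prefer B, take disk from B; A=[ingot,crate] B=[lathe,fin,rod] C=[reel,disk]
Tick 3: prefer A, take ingot from A; A=[crate] B=[lathe,fin,rod] C=[reel,disk,ingot]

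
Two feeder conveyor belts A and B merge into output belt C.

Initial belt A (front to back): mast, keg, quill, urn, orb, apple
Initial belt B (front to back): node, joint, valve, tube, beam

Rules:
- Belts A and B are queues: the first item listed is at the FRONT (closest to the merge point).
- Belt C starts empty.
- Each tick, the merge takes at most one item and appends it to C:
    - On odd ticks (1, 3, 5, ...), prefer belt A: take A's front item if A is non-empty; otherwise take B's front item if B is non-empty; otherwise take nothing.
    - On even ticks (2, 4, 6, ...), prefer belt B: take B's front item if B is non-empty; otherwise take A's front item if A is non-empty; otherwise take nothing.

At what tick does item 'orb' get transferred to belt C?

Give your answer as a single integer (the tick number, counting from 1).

Answer: 9

Derivation:
Tick 1: prefer A, take mast from A; A=[keg,quill,urn,orb,apple] B=[node,joint,valve,tube,beam] C=[mast]
Tick 2: prefer B, take node from B; A=[keg,quill,urn,orb,apple] B=[joint,valve,tube,beam] C=[mast,node]
Tick 3: prefer A, take keg from A; A=[quill,urn,orb,apple] B=[joint,valve,tube,beam] C=[mast,node,keg]
Tick 4: prefer B, take joint from B; A=[quill,urn,orb,apple] B=[valve,tube,beam] C=[mast,node,keg,joint]
Tick 5: prefer A, take quill from A; A=[urn,orb,apple] B=[valve,tube,beam] C=[mast,node,keg,joint,quill]
Tick 6: prefer B, take valve from B; A=[urn,orb,apple] B=[tube,beam] C=[mast,node,keg,joint,quill,valve]
Tick 7: prefer A, take urn from A; A=[orb,apple] B=[tube,beam] C=[mast,node,keg,joint,quill,valve,urn]
Tick 8: prefer B, take tube from B; A=[orb,apple] B=[beam] C=[mast,node,keg,joint,quill,valve,urn,tube]
Tick 9: prefer A, take orb from A; A=[apple] B=[beam] C=[mast,node,keg,joint,quill,valve,urn,tube,orb]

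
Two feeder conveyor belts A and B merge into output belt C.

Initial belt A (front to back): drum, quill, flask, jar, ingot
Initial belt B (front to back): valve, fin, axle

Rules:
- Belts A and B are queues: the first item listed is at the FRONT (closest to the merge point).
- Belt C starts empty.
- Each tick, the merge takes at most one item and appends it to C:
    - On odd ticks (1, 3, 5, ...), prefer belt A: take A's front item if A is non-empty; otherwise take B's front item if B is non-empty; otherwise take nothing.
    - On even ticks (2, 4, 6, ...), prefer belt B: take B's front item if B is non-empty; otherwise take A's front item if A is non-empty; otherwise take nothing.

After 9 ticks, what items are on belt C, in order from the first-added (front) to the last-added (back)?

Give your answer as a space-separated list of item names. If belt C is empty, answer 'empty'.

Answer: drum valve quill fin flask axle jar ingot

Derivation:
Tick 1: prefer A, take drum from A; A=[quill,flask,jar,ingot] B=[valve,fin,axle] C=[drum]
Tick 2: prefer B, take valve from B; A=[quill,flask,jar,ingot] B=[fin,axle] C=[drum,valve]
Tick 3: prefer A, take quill from A; A=[flask,jar,ingot] B=[fin,axle] C=[drum,valve,quill]
Tick 4: prefer B, take fin from B; A=[flask,jar,ingot] B=[axle] C=[drum,valve,quill,fin]
Tick 5: prefer A, take flask from A; A=[jar,ingot] B=[axle] C=[drum,valve,quill,fin,flask]
Tick 6: prefer B, take axle from B; A=[jar,ingot] B=[-] C=[drum,valve,quill,fin,flask,axle]
Tick 7: prefer A, take jar from A; A=[ingot] B=[-] C=[drum,valve,quill,fin,flask,axle,jar]
Tick 8: prefer B, take ingot from A; A=[-] B=[-] C=[drum,valve,quill,fin,flask,axle,jar,ingot]
Tick 9: prefer A, both empty, nothing taken; A=[-] B=[-] C=[drum,valve,quill,fin,flask,axle,jar,ingot]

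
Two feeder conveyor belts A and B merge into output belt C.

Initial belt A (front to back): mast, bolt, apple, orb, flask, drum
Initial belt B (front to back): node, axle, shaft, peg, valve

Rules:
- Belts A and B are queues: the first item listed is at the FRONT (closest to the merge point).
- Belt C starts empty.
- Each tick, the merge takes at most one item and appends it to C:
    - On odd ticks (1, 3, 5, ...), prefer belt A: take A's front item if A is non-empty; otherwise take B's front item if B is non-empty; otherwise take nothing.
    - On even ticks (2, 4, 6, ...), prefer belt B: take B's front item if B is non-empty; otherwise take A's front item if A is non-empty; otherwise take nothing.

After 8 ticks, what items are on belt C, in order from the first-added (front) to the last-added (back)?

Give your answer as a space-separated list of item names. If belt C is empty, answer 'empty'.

Tick 1: prefer A, take mast from A; A=[bolt,apple,orb,flask,drum] B=[node,axle,shaft,peg,valve] C=[mast]
Tick 2: prefer B, take node from B; A=[bolt,apple,orb,flask,drum] B=[axle,shaft,peg,valve] C=[mast,node]
Tick 3: prefer A, take bolt from A; A=[apple,orb,flask,drum] B=[axle,shaft,peg,valve] C=[mast,node,bolt]
Tick 4: prefer B, take axle from B; A=[apple,orb,flask,drum] B=[shaft,peg,valve] C=[mast,node,bolt,axle]
Tick 5: prefer A, take apple from A; A=[orb,flask,drum] B=[shaft,peg,valve] C=[mast,node,bolt,axle,apple]
Tick 6: prefer B, take shaft from B; A=[orb,flask,drum] B=[peg,valve] C=[mast,node,bolt,axle,apple,shaft]
Tick 7: prefer A, take orb from A; A=[flask,drum] B=[peg,valve] C=[mast,node,bolt,axle,apple,shaft,orb]
Tick 8: prefer B, take peg from B; A=[flask,drum] B=[valve] C=[mast,node,bolt,axle,apple,shaft,orb,peg]

Answer: mast node bolt axle apple shaft orb peg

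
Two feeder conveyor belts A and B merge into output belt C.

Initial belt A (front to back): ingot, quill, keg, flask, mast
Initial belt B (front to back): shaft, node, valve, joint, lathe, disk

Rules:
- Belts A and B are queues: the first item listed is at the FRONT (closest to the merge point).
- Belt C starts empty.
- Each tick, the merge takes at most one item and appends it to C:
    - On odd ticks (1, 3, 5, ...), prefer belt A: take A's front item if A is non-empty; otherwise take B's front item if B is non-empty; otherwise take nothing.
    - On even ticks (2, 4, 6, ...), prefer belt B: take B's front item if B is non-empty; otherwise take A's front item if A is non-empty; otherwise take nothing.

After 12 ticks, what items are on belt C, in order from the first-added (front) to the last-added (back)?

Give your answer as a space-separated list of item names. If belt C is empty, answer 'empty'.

Tick 1: prefer A, take ingot from A; A=[quill,keg,flask,mast] B=[shaft,node,valve,joint,lathe,disk] C=[ingot]
Tick 2: prefer B, take shaft from B; A=[quill,keg,flask,mast] B=[node,valve,joint,lathe,disk] C=[ingot,shaft]
Tick 3: prefer A, take quill from A; A=[keg,flask,mast] B=[node,valve,joint,lathe,disk] C=[ingot,shaft,quill]
Tick 4: prefer B, take node from B; A=[keg,flask,mast] B=[valve,joint,lathe,disk] C=[ingot,shaft,quill,node]
Tick 5: prefer A, take keg from A; A=[flask,mast] B=[valve,joint,lathe,disk] C=[ingot,shaft,quill,node,keg]
Tick 6: prefer B, take valve from B; A=[flask,mast] B=[joint,lathe,disk] C=[ingot,shaft,quill,node,keg,valve]
Tick 7: prefer A, take flask from A; A=[mast] B=[joint,lathe,disk] C=[ingot,shaft,quill,node,keg,valve,flask]
Tick 8: prefer B, take joint from B; A=[mast] B=[lathe,disk] C=[ingot,shaft,quill,node,keg,valve,flask,joint]
Tick 9: prefer A, take mast from A; A=[-] B=[lathe,disk] C=[ingot,shaft,quill,node,keg,valve,flask,joint,mast]
Tick 10: prefer B, take lathe from B; A=[-] B=[disk] C=[ingot,shaft,quill,node,keg,valve,flask,joint,mast,lathe]
Tick 11: prefer A, take disk from B; A=[-] B=[-] C=[ingot,shaft,quill,node,keg,valve,flask,joint,mast,lathe,disk]
Tick 12: prefer B, both empty, nothing taken; A=[-] B=[-] C=[ingot,shaft,quill,node,keg,valve,flask,joint,mast,lathe,disk]

Answer: ingot shaft quill node keg valve flask joint mast lathe disk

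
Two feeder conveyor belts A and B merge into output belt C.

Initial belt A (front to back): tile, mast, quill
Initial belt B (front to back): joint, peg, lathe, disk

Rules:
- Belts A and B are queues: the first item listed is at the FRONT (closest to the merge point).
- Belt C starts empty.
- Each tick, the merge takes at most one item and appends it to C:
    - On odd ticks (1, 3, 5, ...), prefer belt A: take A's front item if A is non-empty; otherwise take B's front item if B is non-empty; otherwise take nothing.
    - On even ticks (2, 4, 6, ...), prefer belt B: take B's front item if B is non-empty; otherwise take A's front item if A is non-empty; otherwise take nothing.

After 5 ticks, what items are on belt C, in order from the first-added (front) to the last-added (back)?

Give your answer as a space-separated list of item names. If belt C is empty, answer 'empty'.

Tick 1: prefer A, take tile from A; A=[mast,quill] B=[joint,peg,lathe,disk] C=[tile]
Tick 2: prefer B, take joint from B; A=[mast,quill] B=[peg,lathe,disk] C=[tile,joint]
Tick 3: prefer A, take mast from A; A=[quill] B=[peg,lathe,disk] C=[tile,joint,mast]
Tick 4: prefer B, take peg from B; A=[quill] B=[lathe,disk] C=[tile,joint,mast,peg]
Tick 5: prefer A, take quill from A; A=[-] B=[lathe,disk] C=[tile,joint,mast,peg,quill]

Answer: tile joint mast peg quill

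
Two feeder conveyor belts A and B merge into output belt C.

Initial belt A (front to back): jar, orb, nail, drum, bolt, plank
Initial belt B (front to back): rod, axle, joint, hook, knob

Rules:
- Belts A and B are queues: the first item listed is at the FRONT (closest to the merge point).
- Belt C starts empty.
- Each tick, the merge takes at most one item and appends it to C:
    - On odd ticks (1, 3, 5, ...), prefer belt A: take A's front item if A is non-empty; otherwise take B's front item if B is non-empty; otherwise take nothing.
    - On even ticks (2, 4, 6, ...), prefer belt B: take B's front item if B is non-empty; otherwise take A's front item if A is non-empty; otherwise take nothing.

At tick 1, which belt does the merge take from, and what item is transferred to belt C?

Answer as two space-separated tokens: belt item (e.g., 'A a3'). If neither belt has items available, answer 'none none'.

Answer: A jar

Derivation:
Tick 1: prefer A, take jar from A; A=[orb,nail,drum,bolt,plank] B=[rod,axle,joint,hook,knob] C=[jar]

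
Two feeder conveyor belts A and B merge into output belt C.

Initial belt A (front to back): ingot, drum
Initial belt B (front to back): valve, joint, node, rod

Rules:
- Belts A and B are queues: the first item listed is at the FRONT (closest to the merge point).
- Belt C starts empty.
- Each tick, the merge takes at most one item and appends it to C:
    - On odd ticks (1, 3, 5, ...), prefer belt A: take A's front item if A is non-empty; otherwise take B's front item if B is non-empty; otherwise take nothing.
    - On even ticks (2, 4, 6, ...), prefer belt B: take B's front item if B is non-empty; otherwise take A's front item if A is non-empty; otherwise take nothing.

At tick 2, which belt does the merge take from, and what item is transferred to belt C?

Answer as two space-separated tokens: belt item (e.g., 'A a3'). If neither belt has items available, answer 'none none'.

Tick 1: prefer A, take ingot from A; A=[drum] B=[valve,joint,node,rod] C=[ingot]
Tick 2: prefer B, take valve from B; A=[drum] B=[joint,node,rod] C=[ingot,valve]

Answer: B valve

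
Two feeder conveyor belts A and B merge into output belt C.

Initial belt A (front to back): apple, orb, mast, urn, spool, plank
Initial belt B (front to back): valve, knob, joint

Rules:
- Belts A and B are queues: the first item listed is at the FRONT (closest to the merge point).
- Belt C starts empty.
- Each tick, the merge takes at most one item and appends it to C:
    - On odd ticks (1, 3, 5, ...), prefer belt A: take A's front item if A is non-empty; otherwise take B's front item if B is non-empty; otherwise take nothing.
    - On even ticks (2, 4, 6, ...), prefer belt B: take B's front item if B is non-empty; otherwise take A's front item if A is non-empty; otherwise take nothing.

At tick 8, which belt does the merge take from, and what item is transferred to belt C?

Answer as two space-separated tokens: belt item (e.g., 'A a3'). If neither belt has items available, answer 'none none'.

Answer: A spool

Derivation:
Tick 1: prefer A, take apple from A; A=[orb,mast,urn,spool,plank] B=[valve,knob,joint] C=[apple]
Tick 2: prefer B, take valve from B; A=[orb,mast,urn,spool,plank] B=[knob,joint] C=[apple,valve]
Tick 3: prefer A, take orb from A; A=[mast,urn,spool,plank] B=[knob,joint] C=[apple,valve,orb]
Tick 4: prefer B, take knob from B; A=[mast,urn,spool,plank] B=[joint] C=[apple,valve,orb,knob]
Tick 5: prefer A, take mast from A; A=[urn,spool,plank] B=[joint] C=[apple,valve,orb,knob,mast]
Tick 6: prefer B, take joint from B; A=[urn,spool,plank] B=[-] C=[apple,valve,orb,knob,mast,joint]
Tick 7: prefer A, take urn from A; A=[spool,plank] B=[-] C=[apple,valve,orb,knob,mast,joint,urn]
Tick 8: prefer B, take spool from A; A=[plank] B=[-] C=[apple,valve,orb,knob,mast,joint,urn,spool]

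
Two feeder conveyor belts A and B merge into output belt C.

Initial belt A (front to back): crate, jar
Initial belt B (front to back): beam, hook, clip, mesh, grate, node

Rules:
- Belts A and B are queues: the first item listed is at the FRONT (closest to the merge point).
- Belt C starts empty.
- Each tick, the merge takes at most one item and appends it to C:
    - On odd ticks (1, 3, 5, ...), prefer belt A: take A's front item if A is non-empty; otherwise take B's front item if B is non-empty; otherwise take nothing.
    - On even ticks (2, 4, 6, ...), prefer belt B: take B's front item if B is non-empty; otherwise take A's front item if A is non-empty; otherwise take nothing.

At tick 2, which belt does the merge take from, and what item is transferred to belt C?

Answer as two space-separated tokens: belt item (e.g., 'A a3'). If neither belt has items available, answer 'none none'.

Tick 1: prefer A, take crate from A; A=[jar] B=[beam,hook,clip,mesh,grate,node] C=[crate]
Tick 2: prefer B, take beam from B; A=[jar] B=[hook,clip,mesh,grate,node] C=[crate,beam]

Answer: B beam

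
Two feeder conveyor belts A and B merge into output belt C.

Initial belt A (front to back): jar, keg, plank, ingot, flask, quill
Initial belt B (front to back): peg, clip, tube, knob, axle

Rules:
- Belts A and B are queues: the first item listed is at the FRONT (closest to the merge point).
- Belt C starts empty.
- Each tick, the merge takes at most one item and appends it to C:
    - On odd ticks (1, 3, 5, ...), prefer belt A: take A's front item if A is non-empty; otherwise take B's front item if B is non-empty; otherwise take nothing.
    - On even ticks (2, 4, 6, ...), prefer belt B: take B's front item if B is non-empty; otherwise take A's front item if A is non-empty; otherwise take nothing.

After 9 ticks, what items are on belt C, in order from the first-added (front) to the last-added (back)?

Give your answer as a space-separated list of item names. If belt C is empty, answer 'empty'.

Tick 1: prefer A, take jar from A; A=[keg,plank,ingot,flask,quill] B=[peg,clip,tube,knob,axle] C=[jar]
Tick 2: prefer B, take peg from B; A=[keg,plank,ingot,flask,quill] B=[clip,tube,knob,axle] C=[jar,peg]
Tick 3: prefer A, take keg from A; A=[plank,ingot,flask,quill] B=[clip,tube,knob,axle] C=[jar,peg,keg]
Tick 4: prefer B, take clip from B; A=[plank,ingot,flask,quill] B=[tube,knob,axle] C=[jar,peg,keg,clip]
Tick 5: prefer A, take plank from A; A=[ingot,flask,quill] B=[tube,knob,axle] C=[jar,peg,keg,clip,plank]
Tick 6: prefer B, take tube from B; A=[ingot,flask,quill] B=[knob,axle] C=[jar,peg,keg,clip,plank,tube]
Tick 7: prefer A, take ingot from A; A=[flask,quill] B=[knob,axle] C=[jar,peg,keg,clip,plank,tube,ingot]
Tick 8: prefer B, take knob from B; A=[flask,quill] B=[axle] C=[jar,peg,keg,clip,plank,tube,ingot,knob]
Tick 9: prefer A, take flask from A; A=[quill] B=[axle] C=[jar,peg,keg,clip,plank,tube,ingot,knob,flask]

Answer: jar peg keg clip plank tube ingot knob flask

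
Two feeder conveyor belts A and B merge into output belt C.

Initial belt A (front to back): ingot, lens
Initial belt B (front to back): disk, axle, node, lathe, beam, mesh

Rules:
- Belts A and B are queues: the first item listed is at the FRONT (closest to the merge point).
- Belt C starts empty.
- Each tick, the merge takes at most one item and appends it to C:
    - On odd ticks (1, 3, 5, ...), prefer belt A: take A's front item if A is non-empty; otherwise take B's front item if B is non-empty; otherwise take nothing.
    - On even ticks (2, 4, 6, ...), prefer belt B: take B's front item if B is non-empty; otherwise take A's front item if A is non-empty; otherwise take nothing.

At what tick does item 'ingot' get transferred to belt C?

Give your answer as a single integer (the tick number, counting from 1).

Answer: 1

Derivation:
Tick 1: prefer A, take ingot from A; A=[lens] B=[disk,axle,node,lathe,beam,mesh] C=[ingot]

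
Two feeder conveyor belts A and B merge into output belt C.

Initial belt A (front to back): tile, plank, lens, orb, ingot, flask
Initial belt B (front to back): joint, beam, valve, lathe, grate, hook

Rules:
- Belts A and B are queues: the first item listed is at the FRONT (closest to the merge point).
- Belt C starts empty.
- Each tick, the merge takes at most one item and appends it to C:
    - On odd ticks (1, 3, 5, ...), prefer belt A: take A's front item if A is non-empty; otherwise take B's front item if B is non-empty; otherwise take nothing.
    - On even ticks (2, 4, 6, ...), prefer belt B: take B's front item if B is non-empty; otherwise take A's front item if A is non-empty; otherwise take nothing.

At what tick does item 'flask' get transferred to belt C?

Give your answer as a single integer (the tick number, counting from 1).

Tick 1: prefer A, take tile from A; A=[plank,lens,orb,ingot,flask] B=[joint,beam,valve,lathe,grate,hook] C=[tile]
Tick 2: prefer B, take joint from B; A=[plank,lens,orb,ingot,flask] B=[beam,valve,lathe,grate,hook] C=[tile,joint]
Tick 3: prefer A, take plank from A; A=[lens,orb,ingot,flask] B=[beam,valve,lathe,grate,hook] C=[tile,joint,plank]
Tick 4: prefer B, take beam from B; A=[lens,orb,ingot,flask] B=[valve,lathe,grate,hook] C=[tile,joint,plank,beam]
Tick 5: prefer A, take lens from A; A=[orb,ingot,flask] B=[valve,lathe,grate,hook] C=[tile,joint,plank,beam,lens]
Tick 6: prefer B, take valve from B; A=[orb,ingot,flask] B=[lathe,grate,hook] C=[tile,joint,plank,beam,lens,valve]
Tick 7: prefer A, take orb from A; A=[ingot,flask] B=[lathe,grate,hook] C=[tile,joint,plank,beam,lens,valve,orb]
Tick 8: prefer B, take lathe from B; A=[ingot,flask] B=[grate,hook] C=[tile,joint,plank,beam,lens,valve,orb,lathe]
Tick 9: prefer A, take ingot from A; A=[flask] B=[grate,hook] C=[tile,joint,plank,beam,lens,valve,orb,lathe,ingot]
Tick 10: prefer B, take grate from B; A=[flask] B=[hook] C=[tile,joint,plank,beam,lens,valve,orb,lathe,ingot,grate]
Tick 11: prefer A, take flask from A; A=[-] B=[hook] C=[tile,joint,plank,beam,lens,valve,orb,lathe,ingot,grate,flask]

Answer: 11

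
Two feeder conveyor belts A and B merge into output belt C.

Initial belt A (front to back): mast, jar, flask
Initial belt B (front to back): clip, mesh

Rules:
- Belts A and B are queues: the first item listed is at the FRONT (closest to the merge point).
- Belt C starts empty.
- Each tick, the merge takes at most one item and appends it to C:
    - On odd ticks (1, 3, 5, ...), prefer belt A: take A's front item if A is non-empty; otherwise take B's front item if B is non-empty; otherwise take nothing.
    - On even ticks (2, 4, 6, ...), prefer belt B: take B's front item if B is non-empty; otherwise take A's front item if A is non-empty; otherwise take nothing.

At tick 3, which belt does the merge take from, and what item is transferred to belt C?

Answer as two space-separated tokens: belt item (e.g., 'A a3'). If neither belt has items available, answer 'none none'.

Answer: A jar

Derivation:
Tick 1: prefer A, take mast from A; A=[jar,flask] B=[clip,mesh] C=[mast]
Tick 2: prefer B, take clip from B; A=[jar,flask] B=[mesh] C=[mast,clip]
Tick 3: prefer A, take jar from A; A=[flask] B=[mesh] C=[mast,clip,jar]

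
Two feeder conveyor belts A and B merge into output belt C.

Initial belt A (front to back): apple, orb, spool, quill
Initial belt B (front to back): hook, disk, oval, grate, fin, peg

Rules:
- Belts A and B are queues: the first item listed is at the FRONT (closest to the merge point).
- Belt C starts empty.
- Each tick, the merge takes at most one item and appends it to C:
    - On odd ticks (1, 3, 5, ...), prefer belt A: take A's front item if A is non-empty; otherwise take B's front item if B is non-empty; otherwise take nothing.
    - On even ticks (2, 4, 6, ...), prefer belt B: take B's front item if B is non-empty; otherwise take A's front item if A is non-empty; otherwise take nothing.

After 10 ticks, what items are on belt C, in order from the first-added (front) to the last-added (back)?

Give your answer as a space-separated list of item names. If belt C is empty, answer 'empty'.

Answer: apple hook orb disk spool oval quill grate fin peg

Derivation:
Tick 1: prefer A, take apple from A; A=[orb,spool,quill] B=[hook,disk,oval,grate,fin,peg] C=[apple]
Tick 2: prefer B, take hook from B; A=[orb,spool,quill] B=[disk,oval,grate,fin,peg] C=[apple,hook]
Tick 3: prefer A, take orb from A; A=[spool,quill] B=[disk,oval,grate,fin,peg] C=[apple,hook,orb]
Tick 4: prefer B, take disk from B; A=[spool,quill] B=[oval,grate,fin,peg] C=[apple,hook,orb,disk]
Tick 5: prefer A, take spool from A; A=[quill] B=[oval,grate,fin,peg] C=[apple,hook,orb,disk,spool]
Tick 6: prefer B, take oval from B; A=[quill] B=[grate,fin,peg] C=[apple,hook,orb,disk,spool,oval]
Tick 7: prefer A, take quill from A; A=[-] B=[grate,fin,peg] C=[apple,hook,orb,disk,spool,oval,quill]
Tick 8: prefer B, take grate from B; A=[-] B=[fin,peg] C=[apple,hook,orb,disk,spool,oval,quill,grate]
Tick 9: prefer A, take fin from B; A=[-] B=[peg] C=[apple,hook,orb,disk,spool,oval,quill,grate,fin]
Tick 10: prefer B, take peg from B; A=[-] B=[-] C=[apple,hook,orb,disk,spool,oval,quill,grate,fin,peg]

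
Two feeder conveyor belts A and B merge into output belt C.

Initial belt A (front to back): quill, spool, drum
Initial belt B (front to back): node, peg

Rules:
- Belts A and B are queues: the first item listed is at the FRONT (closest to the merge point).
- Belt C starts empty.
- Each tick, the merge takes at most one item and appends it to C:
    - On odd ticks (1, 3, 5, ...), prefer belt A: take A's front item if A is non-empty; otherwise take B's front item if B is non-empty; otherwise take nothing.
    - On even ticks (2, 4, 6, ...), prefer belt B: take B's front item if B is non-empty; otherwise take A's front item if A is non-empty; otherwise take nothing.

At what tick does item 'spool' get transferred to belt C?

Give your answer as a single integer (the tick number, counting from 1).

Tick 1: prefer A, take quill from A; A=[spool,drum] B=[node,peg] C=[quill]
Tick 2: prefer B, take node from B; A=[spool,drum] B=[peg] C=[quill,node]
Tick 3: prefer A, take spool from A; A=[drum] B=[peg] C=[quill,node,spool]

Answer: 3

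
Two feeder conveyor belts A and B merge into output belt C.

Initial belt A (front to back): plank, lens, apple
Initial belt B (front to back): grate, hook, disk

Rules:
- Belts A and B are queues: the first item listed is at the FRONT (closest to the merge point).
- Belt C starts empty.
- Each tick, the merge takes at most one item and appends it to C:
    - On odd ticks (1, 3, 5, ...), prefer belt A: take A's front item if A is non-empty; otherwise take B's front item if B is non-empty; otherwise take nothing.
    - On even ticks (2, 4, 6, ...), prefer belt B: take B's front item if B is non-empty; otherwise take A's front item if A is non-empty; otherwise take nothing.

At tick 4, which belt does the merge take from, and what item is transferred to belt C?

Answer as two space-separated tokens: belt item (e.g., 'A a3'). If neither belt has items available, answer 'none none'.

Answer: B hook

Derivation:
Tick 1: prefer A, take plank from A; A=[lens,apple] B=[grate,hook,disk] C=[plank]
Tick 2: prefer B, take grate from B; A=[lens,apple] B=[hook,disk] C=[plank,grate]
Tick 3: prefer A, take lens from A; A=[apple] B=[hook,disk] C=[plank,grate,lens]
Tick 4: prefer B, take hook from B; A=[apple] B=[disk] C=[plank,grate,lens,hook]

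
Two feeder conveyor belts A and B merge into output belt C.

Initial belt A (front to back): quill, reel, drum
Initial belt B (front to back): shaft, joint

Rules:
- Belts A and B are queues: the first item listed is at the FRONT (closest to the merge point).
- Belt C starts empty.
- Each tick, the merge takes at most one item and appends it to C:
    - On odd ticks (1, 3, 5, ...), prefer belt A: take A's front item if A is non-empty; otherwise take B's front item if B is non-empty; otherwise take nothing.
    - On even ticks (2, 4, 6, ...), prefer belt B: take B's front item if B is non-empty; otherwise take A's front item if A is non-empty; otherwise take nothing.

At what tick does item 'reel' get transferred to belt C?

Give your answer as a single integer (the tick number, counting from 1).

Tick 1: prefer A, take quill from A; A=[reel,drum] B=[shaft,joint] C=[quill]
Tick 2: prefer B, take shaft from B; A=[reel,drum] B=[joint] C=[quill,shaft]
Tick 3: prefer A, take reel from A; A=[drum] B=[joint] C=[quill,shaft,reel]

Answer: 3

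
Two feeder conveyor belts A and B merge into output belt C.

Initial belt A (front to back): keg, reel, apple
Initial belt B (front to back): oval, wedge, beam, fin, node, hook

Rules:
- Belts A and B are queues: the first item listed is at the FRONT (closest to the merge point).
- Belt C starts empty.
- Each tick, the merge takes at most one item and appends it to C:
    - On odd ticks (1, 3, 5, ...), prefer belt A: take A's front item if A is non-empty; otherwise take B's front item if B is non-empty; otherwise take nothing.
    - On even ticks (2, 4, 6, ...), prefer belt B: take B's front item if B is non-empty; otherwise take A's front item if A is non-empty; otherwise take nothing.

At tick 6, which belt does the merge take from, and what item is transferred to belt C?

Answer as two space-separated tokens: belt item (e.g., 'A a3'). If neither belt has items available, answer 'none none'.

Answer: B beam

Derivation:
Tick 1: prefer A, take keg from A; A=[reel,apple] B=[oval,wedge,beam,fin,node,hook] C=[keg]
Tick 2: prefer B, take oval from B; A=[reel,apple] B=[wedge,beam,fin,node,hook] C=[keg,oval]
Tick 3: prefer A, take reel from A; A=[apple] B=[wedge,beam,fin,node,hook] C=[keg,oval,reel]
Tick 4: prefer B, take wedge from B; A=[apple] B=[beam,fin,node,hook] C=[keg,oval,reel,wedge]
Tick 5: prefer A, take apple from A; A=[-] B=[beam,fin,node,hook] C=[keg,oval,reel,wedge,apple]
Tick 6: prefer B, take beam from B; A=[-] B=[fin,node,hook] C=[keg,oval,reel,wedge,apple,beam]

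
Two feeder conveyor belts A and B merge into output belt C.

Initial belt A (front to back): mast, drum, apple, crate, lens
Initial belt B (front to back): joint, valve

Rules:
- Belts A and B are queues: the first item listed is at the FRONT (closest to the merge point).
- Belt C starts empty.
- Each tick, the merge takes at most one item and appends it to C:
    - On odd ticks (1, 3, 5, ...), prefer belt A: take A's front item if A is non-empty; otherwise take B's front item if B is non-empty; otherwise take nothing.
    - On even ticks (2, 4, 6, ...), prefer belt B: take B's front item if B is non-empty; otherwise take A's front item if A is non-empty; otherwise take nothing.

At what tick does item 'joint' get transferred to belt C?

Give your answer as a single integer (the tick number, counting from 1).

Tick 1: prefer A, take mast from A; A=[drum,apple,crate,lens] B=[joint,valve] C=[mast]
Tick 2: prefer B, take joint from B; A=[drum,apple,crate,lens] B=[valve] C=[mast,joint]

Answer: 2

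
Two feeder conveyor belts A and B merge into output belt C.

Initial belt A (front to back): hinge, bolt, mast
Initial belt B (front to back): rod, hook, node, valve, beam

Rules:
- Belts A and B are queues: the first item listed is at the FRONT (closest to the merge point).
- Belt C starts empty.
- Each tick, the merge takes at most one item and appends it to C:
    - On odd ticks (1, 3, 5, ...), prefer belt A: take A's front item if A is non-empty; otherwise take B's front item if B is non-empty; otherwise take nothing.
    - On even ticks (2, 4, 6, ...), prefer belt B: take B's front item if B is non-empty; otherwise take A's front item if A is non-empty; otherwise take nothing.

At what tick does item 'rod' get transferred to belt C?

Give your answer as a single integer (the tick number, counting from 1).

Tick 1: prefer A, take hinge from A; A=[bolt,mast] B=[rod,hook,node,valve,beam] C=[hinge]
Tick 2: prefer B, take rod from B; A=[bolt,mast] B=[hook,node,valve,beam] C=[hinge,rod]

Answer: 2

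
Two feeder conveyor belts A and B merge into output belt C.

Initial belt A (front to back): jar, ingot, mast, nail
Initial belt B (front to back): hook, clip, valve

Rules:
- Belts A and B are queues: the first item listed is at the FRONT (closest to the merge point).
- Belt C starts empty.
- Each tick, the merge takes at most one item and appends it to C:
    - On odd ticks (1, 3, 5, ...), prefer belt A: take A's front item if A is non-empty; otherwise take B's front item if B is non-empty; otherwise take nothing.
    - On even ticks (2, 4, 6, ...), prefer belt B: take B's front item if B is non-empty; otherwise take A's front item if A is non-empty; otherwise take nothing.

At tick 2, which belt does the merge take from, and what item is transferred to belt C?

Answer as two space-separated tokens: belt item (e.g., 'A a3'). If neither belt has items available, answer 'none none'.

Answer: B hook

Derivation:
Tick 1: prefer A, take jar from A; A=[ingot,mast,nail] B=[hook,clip,valve] C=[jar]
Tick 2: prefer B, take hook from B; A=[ingot,mast,nail] B=[clip,valve] C=[jar,hook]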